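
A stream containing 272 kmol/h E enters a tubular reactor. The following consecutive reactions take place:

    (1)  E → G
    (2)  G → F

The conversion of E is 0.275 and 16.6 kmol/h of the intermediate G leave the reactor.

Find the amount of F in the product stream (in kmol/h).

Conversion of E: E consumed = 1ξ₁ = 0.275 × 272 → ξ₁ = 74.8 kmol/h.
G balance: n_G = 0 + 1ξ₁ − 1ξ₂ = 16.6 → ξ₂ = (1·74.8 − 16.6)/1 = 58.2 kmol/h.
Outlet amounts (n = n₀ + Σ ν·ξ):
  E: 272 − 1(74.8) = 197.2
  G: 0 + 1(74.8) − 1(58.2) = 16.6
  F: 0 + 1(58.2) = 58.2

58.2 kmol/h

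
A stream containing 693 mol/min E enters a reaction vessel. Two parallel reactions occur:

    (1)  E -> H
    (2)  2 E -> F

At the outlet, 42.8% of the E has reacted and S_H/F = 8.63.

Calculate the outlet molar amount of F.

27.9 mol/min

Conversion of E: E consumed = 0.428 × 693 = 296.6 mol/min = 1ξ₁ + 2ξ₂.
Selectivity: 1ξ₁ / (1ξ₂) = 8.63 → ξ₁ = 8.63 ξ₂.
Substitute: (1·8.63 + 2) ξ₂ = 296.6 → ξ₂ = 27.9 mol/min, ξ₁ = 240.8 mol/min.
Outlet amounts (n = n₀ + Σ ν·ξ):
  E: 693 − 1(240.8) − 2(27.9) = 396.4
  H: 0 + 1(240.8) = 240.8
  F: 0 + 1(27.9) = 27.9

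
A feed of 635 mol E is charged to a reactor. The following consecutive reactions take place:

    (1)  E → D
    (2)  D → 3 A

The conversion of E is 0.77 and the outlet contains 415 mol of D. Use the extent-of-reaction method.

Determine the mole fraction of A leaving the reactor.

Conversion of E: E consumed = 1ξ₁ = 0.77 × 635 → ξ₁ = 488.9 mol.
D balance: n_D = 0 + 1ξ₁ − 1ξ₂ = 415 → ξ₂ = (1·488.9 − 415)/1 = 73.95 mol.
Outlet amounts (n = n₀ + Σ ν·ξ):
  E: 635 − 1(488.9) = 146.1
  D: 0 + 1(488.9) − 1(73.95) = 415
  A: 0 + 3(73.95) = 221.8
Total out = 782.9 mol; y_A = 221.8 / 782.9 = 0.2834.

0.283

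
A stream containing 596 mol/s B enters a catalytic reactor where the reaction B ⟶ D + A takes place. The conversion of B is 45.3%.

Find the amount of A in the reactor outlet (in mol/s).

270 mol/s

B reacted = 0.453 × 596 = 270 mol/s; ν_B = −1, so ξ = 270/1 = 270 mol/s.
Outlet amounts (n = n₀ + ν ξ):
  B: 596 − 1(270) = 326
  D: 0 + 1(270) = 270
  A: 0 + 1(270) = 270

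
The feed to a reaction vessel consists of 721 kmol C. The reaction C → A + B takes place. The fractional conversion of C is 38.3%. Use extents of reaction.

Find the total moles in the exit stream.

C reacted = 0.383 × 721 = 276.1 kmol; ν_C = −1, so ξ = 276.1/1 = 276.1 kmol.
Outlet amounts (n = n₀ + ν ξ):
  C: 721 − 1(276.1) = 444.9
  A: 0 + 1(276.1) = 276.1
  B: 0 + 1(276.1) = 276.1
Total out = 444.9 + 276.1 + 276.1 = 997.1 kmol.

997 kmol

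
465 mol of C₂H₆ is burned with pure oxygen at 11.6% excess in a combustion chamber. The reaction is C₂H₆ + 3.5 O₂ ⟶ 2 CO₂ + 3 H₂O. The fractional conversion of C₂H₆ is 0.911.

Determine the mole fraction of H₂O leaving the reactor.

Stoichiometric O₂ = 3.5 × 465 = 1628 mol; O₂ fed = 1628 × 1.116 = 1816 mol.
Fuel reacted = 0.911 × 465 → ξ = 423.6 mol.
Outlet (n = n₀ + ν ξ):
  C₂H₆: 465 − 1(423.6) = 41.38
  O₂: 1816 − 3.5(423.6) = 333.6
  CO₂: 0 + 2(423.6) = 847.2
  H₂O: 0 + 3(423.6) = 1271
Total out = 2493 mol; y_H₂O = 1271 / 2493 = 0.5097.

0.51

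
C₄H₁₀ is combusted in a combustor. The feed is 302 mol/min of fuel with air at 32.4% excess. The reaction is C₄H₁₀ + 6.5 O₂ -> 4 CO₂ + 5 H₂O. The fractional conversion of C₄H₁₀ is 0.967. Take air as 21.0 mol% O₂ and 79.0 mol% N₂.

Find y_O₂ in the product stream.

Stoichiometric O₂ = 6.5 × 302 = 1963 mol/min; O₂ fed = 1963 × 1.324 = 2599 mol/min.
N₂ fed = 2599 × 79/21 = 9777 mol/min.
Fuel reacted = 0.967 × 302 → ξ = 292 mol/min.
Outlet (n = n₀ + ν ξ):
  C₄H₁₀: 302 − 1(292) = 9.966
  O₂: 2599 − 6.5(292) = 700.8
  N₂: 9777 (inert)
  CO₂: 0 + 4(292) = 1168
  H₂O: 0 + 5(292) = 1460
Total out = 13120 mol/min; y_O₂ = 700.8 / 13120 = 0.05343.

0.0534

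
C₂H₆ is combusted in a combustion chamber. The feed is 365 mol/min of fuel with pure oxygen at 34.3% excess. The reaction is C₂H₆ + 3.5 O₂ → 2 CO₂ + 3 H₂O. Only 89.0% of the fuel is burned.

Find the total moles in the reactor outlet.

Stoichiometric O₂ = 3.5 × 365 = 1278 mol/min; O₂ fed = 1278 × 1.343 = 1716 mol/min.
Fuel reacted = 0.89 × 365 → ξ = 324.9 mol/min.
Outlet (n = n₀ + ν ξ):
  C₂H₆: 365 − 1(324.9) = 40.15
  O₂: 1716 − 3.5(324.9) = 578.7
  CO₂: 0 + 2(324.9) = 649.7
  H₂O: 0 + 3(324.9) = 974.6
Total out = 40.15 + 578.7 + 649.7 + 974.6 = 2243 mol/min.

2240 mol/min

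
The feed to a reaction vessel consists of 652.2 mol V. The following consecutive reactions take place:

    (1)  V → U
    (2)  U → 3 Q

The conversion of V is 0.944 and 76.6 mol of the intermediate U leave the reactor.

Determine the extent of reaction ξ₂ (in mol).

ξ₂ = 539 mol

Conversion of V: V consumed = 1ξ₁ = 0.944 × 652.2 → ξ₁ = 615.7 mol.
U balance: n_U = 0 + 1ξ₁ − 1ξ₂ = 76.6 → ξ₂ = (1·615.7 − 76.6)/1 = 539.1 mol.
Outlet amounts (n = n₀ + Σ ν·ξ):
  V: 652.2 − 1(615.7) = 36.52
  U: 0 + 1(615.7) − 1(539.1) = 76.6
  Q: 0 + 3(539.1) = 1617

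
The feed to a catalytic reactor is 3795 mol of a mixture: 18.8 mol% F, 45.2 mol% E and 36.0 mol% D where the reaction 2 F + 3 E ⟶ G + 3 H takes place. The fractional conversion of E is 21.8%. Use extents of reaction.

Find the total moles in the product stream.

E reacted = 0.218 × 1715 = 373.9 mol; ν_E = −3, so ξ = 373.9/3 = 124.6 mol.
Outlet amounts (n = n₀ + ν ξ):
  F: 713.5 − 2(124.6) = 464.2
  E: 1715 − 3(124.6) = 1341
  G: 0 + 1(124.6) = 124.6
  H: 0 + 3(124.6) = 373.9
  D: 1366 (inert)
Total out = 464.2 + 1341 + 124.6 + 373.9 + 1366 = 3670 mol.

3670 mol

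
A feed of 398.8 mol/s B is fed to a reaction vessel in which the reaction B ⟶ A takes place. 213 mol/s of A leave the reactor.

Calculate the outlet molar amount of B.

For A: n = n₀ + 1ξ → 213 = 0 + 1ξ, giving ξ = 213 mol/s.
Outlet amounts (n = n₀ + ν ξ):
  B: 398.8 − 1(213) = 185.8
  A: 0 + 1(213) = 213

186 mol/s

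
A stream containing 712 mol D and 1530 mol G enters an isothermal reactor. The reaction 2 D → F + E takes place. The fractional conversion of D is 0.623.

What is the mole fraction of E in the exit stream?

0.0989

D reacted = 0.623 × 712 = 443.6 mol; ν_D = −2, so ξ = 443.6/2 = 221.8 mol.
Outlet amounts (n = n₀ + ν ξ):
  D: 712 − 2(221.8) = 268.4
  F: 0 + 1(221.8) = 221.8
  E: 0 + 1(221.8) = 221.8
  G: 1530 (inert)
Total out = 2242 mol; y_E = 221.8 / 2242 = 0.09892.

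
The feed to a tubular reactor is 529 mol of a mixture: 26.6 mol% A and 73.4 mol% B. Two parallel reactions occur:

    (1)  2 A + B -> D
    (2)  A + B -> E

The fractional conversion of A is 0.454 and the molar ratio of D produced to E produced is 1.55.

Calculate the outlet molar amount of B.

Conversion of A: A consumed = 0.454 × 140.7 = 63.88 mol = 2ξ₁ + 1ξ₂.
Selectivity: 1ξ₁ / (1ξ₂) = 1.55 → ξ₁ = 1.55 ξ₂.
Substitute: (2·1.55 + 1) ξ₂ = 63.88 → ξ₂ = 15.58 mol, ξ₁ = 24.15 mol.
Outlet amounts (n = n₀ + Σ ν·ξ):
  A: 140.7 − 2(24.15) − 1(15.58) = 76.83
  B: 388.3 − 1(24.15) − 1(15.58) = 348.6
  D: 0 + 1(24.15) = 24.15
  E: 0 + 1(15.58) = 15.58

349 mol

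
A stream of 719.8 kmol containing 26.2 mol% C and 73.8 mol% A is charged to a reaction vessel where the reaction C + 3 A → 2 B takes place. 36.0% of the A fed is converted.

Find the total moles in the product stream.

A reacted = 0.36 × 531.2 = 191.2 kmol; ν_A = −3, so ξ = 191.2/3 = 63.75 kmol.
Outlet amounts (n = n₀ + ν ξ):
  C: 188.6 − 1(63.75) = 124.8
  A: 531.2 − 3(63.75) = 340
  B: 0 + 2(63.75) = 127.5
Total out = 124.8 + 340 + 127.5 = 592.3 kmol.

592 kmol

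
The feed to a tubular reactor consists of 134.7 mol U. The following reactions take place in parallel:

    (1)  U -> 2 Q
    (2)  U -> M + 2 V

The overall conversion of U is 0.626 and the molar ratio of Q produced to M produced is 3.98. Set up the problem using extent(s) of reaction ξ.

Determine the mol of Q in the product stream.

112 mol

Conversion of U: U consumed = 0.626 × 134.7 = 84.32 mol = 1ξ₁ + 1ξ₂.
Selectivity: 2ξ₁ / (1ξ₂) = 3.98 → ξ₁ = 1.99 ξ₂.
Substitute: (1·1.99 + 1) ξ₂ = 84.32 → ξ₂ = 28.2 mol, ξ₁ = 56.12 mol.
Outlet amounts (n = n₀ + Σ ν·ξ):
  U: 134.7 − 1(56.12) − 1(28.2) = 50.38
  Q: 0 + 2(56.12) = 112.2
  M: 0 + 1(28.2) = 28.2
  V: 0 + 2(28.2) = 56.4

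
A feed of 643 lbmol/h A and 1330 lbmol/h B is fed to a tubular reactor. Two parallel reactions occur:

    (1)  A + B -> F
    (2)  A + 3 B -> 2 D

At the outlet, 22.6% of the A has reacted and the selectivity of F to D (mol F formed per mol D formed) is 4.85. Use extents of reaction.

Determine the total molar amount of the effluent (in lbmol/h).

1810 lbmol/h

Conversion of A: A consumed = 0.226 × 643 = 145.3 lbmol/h = 1ξ₁ + 1ξ₂.
Selectivity: 1ξ₁ / (2ξ₂) = 4.85 → ξ₁ = 9.7 ξ₂.
Substitute: (1·9.7 + 1) ξ₂ = 145.3 → ξ₂ = 13.58 lbmol/h, ξ₁ = 131.7 lbmol/h.
Outlet amounts (n = n₀ + Σ ν·ξ):
  A: 643 − 1(131.7) − 1(13.58) = 497.7
  B: 1330 − 1(131.7) − 3(13.58) = 1158
  F: 0 + 1(131.7) = 131.7
  D: 0 + 2(13.58) = 27.16
Total out = 497.7 + 1158 + 131.7 + 27.16 = 1814 lbmol/h.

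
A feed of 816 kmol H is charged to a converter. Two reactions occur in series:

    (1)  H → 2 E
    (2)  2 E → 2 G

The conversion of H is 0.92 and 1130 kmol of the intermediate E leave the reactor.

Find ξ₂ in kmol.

Conversion of H: H consumed = 1ξ₁ = 0.92 × 816 → ξ₁ = 750.7 kmol.
E balance: n_E = 0 + 2ξ₁ − 2ξ₂ = 1130 → ξ₂ = (2·750.7 − 1130)/2 = 185.7 kmol.
Outlet amounts (n = n₀ + Σ ν·ξ):
  H: 816 − 1(750.7) = 65.28
  E: 0 + 2(750.7) − 2(185.7) = 1130
  G: 0 + 2(185.7) = 371.4

ξ₂ = 186 kmol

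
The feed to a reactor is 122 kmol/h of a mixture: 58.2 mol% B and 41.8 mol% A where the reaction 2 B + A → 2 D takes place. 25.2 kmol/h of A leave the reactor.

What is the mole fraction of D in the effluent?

0.536

For A: n = n₀ − 1ξ → 25.2 = 51 − 1ξ, giving ξ = 25.8 kmol/h.
Outlet amounts (n = n₀ + ν ξ):
  B: 71 − 2(25.8) = 19.41
  A: 51 − 1(25.8) = 25.2
  D: 0 + 2(25.8) = 51.59
Total out = 96.2 kmol/h; y_D = 51.59 / 96.2 = 0.5363.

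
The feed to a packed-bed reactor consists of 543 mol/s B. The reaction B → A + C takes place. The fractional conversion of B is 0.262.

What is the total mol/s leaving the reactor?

B reacted = 0.262 × 543 = 142.3 mol/s; ν_B = −1, so ξ = 142.3/1 = 142.3 mol/s.
Outlet amounts (n = n₀ + ν ξ):
  B: 543 − 1(142.3) = 400.7
  A: 0 + 1(142.3) = 142.3
  C: 0 + 1(142.3) = 142.3
Total out = 400.7 + 142.3 + 142.3 = 685.3 mol/s.

685 mol/s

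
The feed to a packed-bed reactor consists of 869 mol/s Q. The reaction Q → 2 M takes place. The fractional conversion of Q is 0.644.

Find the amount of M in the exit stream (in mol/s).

1120 mol/s

Q reacted = 0.644 × 869 = 559.6 mol/s; ν_Q = −1, so ξ = 559.6/1 = 559.6 mol/s.
Outlet amounts (n = n₀ + ν ξ):
  Q: 869 − 1(559.6) = 309.4
  M: 0 + 2(559.6) = 1119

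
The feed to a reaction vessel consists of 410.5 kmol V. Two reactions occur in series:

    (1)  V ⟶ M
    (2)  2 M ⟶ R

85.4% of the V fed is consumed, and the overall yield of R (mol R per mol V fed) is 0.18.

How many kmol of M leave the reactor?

Conversion of V: V consumed = 1ξ₁ = 0.854 × 410.5 → ξ₁ = 350.6 kmol.
Yield of R: 1ξ₂ / 410.5 = 0.18 → ξ₂ = 73.89 kmol.
Outlet amounts (n = n₀ + Σ ν·ξ):
  V: 410.5 − 1(350.6) = 59.93
  M: 0 + 1(350.6) − 2(73.89) = 202.8
  R: 0 + 1(73.89) = 73.89

203 kmol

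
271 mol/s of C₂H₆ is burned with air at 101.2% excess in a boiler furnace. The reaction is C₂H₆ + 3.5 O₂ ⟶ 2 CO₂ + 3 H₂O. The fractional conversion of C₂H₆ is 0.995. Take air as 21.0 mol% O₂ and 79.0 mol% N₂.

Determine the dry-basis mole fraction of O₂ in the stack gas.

0.111

Stoichiometric O₂ = 3.5 × 271 = 948.5 mol/s; O₂ fed = 948.5 × 2.012 = 1908 mol/s.
N₂ fed = 1908 × 79/21 = 7179 mol/s.
Fuel reacted = 0.995 × 271 → ξ = 269.6 mol/s.
Outlet (n = n₀ + ν ξ):
  C₂H₆: 271 − 1(269.6) = 1.355
  O₂: 1908 − 3.5(269.6) = 964.6
  N₂: 7179 (inert)
  CO₂: 0 + 2(269.6) = 539.3
  H₂O: 0 + 3(269.6) = 808.9
Dry total = 8684 mol/s; y_O₂ (dry) = 964.6 / 8684 = 0.1111.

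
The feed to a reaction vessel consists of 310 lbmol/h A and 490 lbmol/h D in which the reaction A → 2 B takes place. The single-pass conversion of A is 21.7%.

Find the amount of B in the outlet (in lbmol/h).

135 lbmol/h

A reacted = 0.217 × 310 = 67.27 lbmol/h; ν_A = −1, so ξ = 67.27/1 = 67.27 lbmol/h.
Outlet amounts (n = n₀ + ν ξ):
  A: 310 − 1(67.27) = 242.7
  B: 0 + 2(67.27) = 134.5
  D: 490 (inert)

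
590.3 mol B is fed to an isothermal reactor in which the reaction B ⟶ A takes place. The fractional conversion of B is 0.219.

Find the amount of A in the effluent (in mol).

B reacted = 0.219 × 590.3 = 129.3 mol; ν_B = −1, so ξ = 129.3/1 = 129.3 mol.
Outlet amounts (n = n₀ + ν ξ):
  B: 590.3 − 1(129.3) = 461
  A: 0 + 1(129.3) = 129.3

129 mol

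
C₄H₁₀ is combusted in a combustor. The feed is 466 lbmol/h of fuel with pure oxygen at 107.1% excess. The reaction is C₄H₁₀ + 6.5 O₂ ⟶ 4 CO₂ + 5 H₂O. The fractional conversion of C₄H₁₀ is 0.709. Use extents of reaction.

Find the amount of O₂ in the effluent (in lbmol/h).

4130 lbmol/h

Stoichiometric O₂ = 6.5 × 466 = 3029 lbmol/h; O₂ fed = 3029 × 2.071 = 6273 lbmol/h.
Fuel reacted = 0.709 × 466 → ξ = 330.4 lbmol/h.
Outlet (n = n₀ + ν ξ):
  C₄H₁₀: 466 − 1(330.4) = 135.6
  O₂: 6273 − 6.5(330.4) = 4125
  CO₂: 0 + 4(330.4) = 1322
  H₂O: 0 + 5(330.4) = 1652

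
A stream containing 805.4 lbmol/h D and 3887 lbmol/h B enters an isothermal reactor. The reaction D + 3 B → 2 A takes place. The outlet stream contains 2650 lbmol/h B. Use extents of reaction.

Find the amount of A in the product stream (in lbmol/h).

For B: n = n₀ − 3ξ → 2650 = 3887 − 3ξ, giving ξ = 412.3 lbmol/h.
Outlet amounts (n = n₀ + ν ξ):
  D: 805.4 − 1(412.3) = 393.1
  B: 3887 − 3(412.3) = 2650
  A: 0 + 2(412.3) = 824.7

825 lbmol/h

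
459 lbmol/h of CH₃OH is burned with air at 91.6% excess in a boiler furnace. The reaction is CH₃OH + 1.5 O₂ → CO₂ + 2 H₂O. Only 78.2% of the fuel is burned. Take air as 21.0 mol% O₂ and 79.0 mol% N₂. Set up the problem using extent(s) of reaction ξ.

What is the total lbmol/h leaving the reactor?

6920 lbmol/h

Stoichiometric O₂ = 1.5 × 459 = 688.5 lbmol/h; O₂ fed = 688.5 × 1.916 = 1319 lbmol/h.
N₂ fed = 1319 × 79/21 = 4963 lbmol/h.
Fuel reacted = 0.782 × 459 → ξ = 358.9 lbmol/h.
Outlet (n = n₀ + ν ξ):
  CH₃OH: 459 − 1(358.9) = 100.1
  O₂: 1319 − 1.5(358.9) = 780.8
  N₂: 4963 (inert)
  CO₂: 0 + 1(358.9) = 358.9
  H₂O: 0 + 2(358.9) = 717.9
Total out = 100.1 + 780.8 + 4963 + 358.9 + 717.9 = 6920 lbmol/h.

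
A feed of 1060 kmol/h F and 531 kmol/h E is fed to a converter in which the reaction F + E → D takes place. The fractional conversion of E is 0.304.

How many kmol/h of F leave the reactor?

E reacted = 0.304 × 531 = 161.4 kmol/h; ν_E = −1, so ξ = 161.4/1 = 161.4 kmol/h.
Outlet amounts (n = n₀ + ν ξ):
  F: 1060 − 1(161.4) = 898.6
  E: 531 − 1(161.4) = 369.6
  D: 0 + 1(161.4) = 161.4

899 kmol/h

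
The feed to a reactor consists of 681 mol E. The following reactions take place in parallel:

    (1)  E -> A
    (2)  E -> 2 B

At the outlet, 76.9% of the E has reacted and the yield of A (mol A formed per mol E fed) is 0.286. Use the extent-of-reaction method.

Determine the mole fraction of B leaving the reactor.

Yield of A: 1ξ₁ / 681 = 0.286 → ξ₁ = 194.8 mol.
Conversion of E: 1ξ₁ + 1ξ₂ = 0.769 × 681 = 523.7 → ξ₂ = 328.9 mol.
Outlet amounts (n = n₀ + Σ ν·ξ):
  E: 681 − 1(194.8) − 1(328.9) = 157.3
  A: 0 + 1(194.8) = 194.8
  B: 0 + 2(328.9) = 657.8
Total out = 1010 mol; y_B = 657.8 / 1010 = 0.6514.

0.651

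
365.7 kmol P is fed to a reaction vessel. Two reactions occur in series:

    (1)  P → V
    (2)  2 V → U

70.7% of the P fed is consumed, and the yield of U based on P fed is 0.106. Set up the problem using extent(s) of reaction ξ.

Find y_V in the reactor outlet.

Conversion of P: P consumed = 1ξ₁ = 0.707 × 365.7 → ξ₁ = 258.5 kmol.
Yield of U: 1ξ₂ / 365.7 = 0.106 → ξ₂ = 38.76 kmol.
Outlet amounts (n = n₀ + Σ ν·ξ):
  P: 365.7 − 1(258.5) = 107.2
  V: 0 + 1(258.5) − 2(38.76) = 181
  U: 0 + 1(38.76) = 38.76
Total out = 326.9 kmol; y_V = 181 / 326.9 = 0.5537.

0.554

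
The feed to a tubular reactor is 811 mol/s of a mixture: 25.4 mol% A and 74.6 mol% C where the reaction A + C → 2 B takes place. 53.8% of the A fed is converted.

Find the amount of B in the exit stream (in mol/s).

A reacted = 0.538 × 206 = 110.8 mol/s; ν_A = −1, so ξ = 110.8/1 = 110.8 mol/s.
Outlet amounts (n = n₀ + ν ξ):
  A: 206 − 1(110.8) = 95.17
  C: 605 − 1(110.8) = 494.2
  B: 0 + 2(110.8) = 221.6

222 mol/s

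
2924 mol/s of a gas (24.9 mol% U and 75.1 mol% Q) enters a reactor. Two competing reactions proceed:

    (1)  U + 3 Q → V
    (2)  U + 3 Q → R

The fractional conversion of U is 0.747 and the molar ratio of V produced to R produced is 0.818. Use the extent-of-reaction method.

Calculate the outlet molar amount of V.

Conversion of U: U consumed = 0.747 × 728.1 = 543.9 mol/s = 1ξ₁ + 1ξ₂.
Selectivity: 1ξ₁ / (1ξ₂) = 0.818 → ξ₁ = 0.818 ξ₂.
Substitute: (1·0.818 + 1) ξ₂ = 543.9 → ξ₂ = 299.2 mol/s, ξ₁ = 244.7 mol/s.
Outlet amounts (n = n₀ + Σ ν·ξ):
  U: 728.1 − 1(244.7) − 1(299.2) = 184.2
  Q: 2196 − 3(244.7) − 3(299.2) = 564.3
  V: 0 + 1(244.7) = 244.7
  R: 0 + 1(299.2) = 299.2

245 mol/s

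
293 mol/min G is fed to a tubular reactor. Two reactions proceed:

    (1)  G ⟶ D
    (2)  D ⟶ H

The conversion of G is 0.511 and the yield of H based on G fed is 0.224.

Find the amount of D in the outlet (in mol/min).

Conversion of G: G consumed = 1ξ₁ = 0.511 × 293 → ξ₁ = 149.7 mol/min.
Yield of H: 1ξ₂ / 293 = 0.224 → ξ₂ = 65.63 mol/min.
Outlet amounts (n = n₀ + Σ ν·ξ):
  G: 293 − 1(149.7) = 143.3
  D: 0 + 1(149.7) − 1(65.63) = 84.09
  H: 0 + 1(65.63) = 65.63

84.1 mol/min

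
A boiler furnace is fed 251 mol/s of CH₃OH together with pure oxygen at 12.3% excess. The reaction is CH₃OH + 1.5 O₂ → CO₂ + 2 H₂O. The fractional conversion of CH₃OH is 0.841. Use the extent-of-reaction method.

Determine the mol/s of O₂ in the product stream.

106 mol/s

Stoichiometric O₂ = 1.5 × 251 = 376.5 mol/s; O₂ fed = 376.5 × 1.123 = 422.8 mol/s.
Fuel reacted = 0.841 × 251 → ξ = 211.1 mol/s.
Outlet (n = n₀ + ν ξ):
  CH₃OH: 251 − 1(211.1) = 39.91
  O₂: 422.8 − 1.5(211.1) = 106.2
  CO₂: 0 + 1(211.1) = 211.1
  H₂O: 0 + 2(211.1) = 422.2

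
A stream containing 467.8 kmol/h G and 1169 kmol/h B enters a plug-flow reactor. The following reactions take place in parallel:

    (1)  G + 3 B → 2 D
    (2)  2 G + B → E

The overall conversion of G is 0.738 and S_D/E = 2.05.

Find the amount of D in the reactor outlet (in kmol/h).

Conversion of G: G consumed = 0.738 × 467.8 = 345.2 kmol/h = 1ξ₁ + 2ξ₂.
Selectivity: 2ξ₁ / (1ξ₂) = 2.05 → ξ₁ = 1.025 ξ₂.
Substitute: (1·1.025 + 2) ξ₂ = 345.2 → ξ₂ = 114.1 kmol/h, ξ₁ = 117 kmol/h.
Outlet amounts (n = n₀ + Σ ν·ξ):
  G: 467.8 − 1(117) − 2(114.1) = 122.6
  B: 1169 − 3(117) − 1(114.1) = 703.9
  D: 0 + 2(117) = 234
  E: 0 + 1(114.1) = 114.1

234 kmol/h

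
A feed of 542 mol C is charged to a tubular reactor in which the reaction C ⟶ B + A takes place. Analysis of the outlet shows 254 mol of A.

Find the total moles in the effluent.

For A: n = n₀ + 1ξ → 254 = 0 + 1ξ, giving ξ = 254 mol.
Outlet amounts (n = n₀ + ν ξ):
  C: 542 − 1(254) = 288
  B: 0 + 1(254) = 254
  A: 0 + 1(254) = 254
Total out = 288 + 254 + 254 = 796 mol.

796 mol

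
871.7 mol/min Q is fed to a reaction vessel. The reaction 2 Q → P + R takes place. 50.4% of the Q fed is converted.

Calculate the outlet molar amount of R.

Q reacted = 0.504 × 871.7 = 439.3 mol/min; ν_Q = −2, so ξ = 439.3/2 = 219.7 mol/min.
Outlet amounts (n = n₀ + ν ξ):
  Q: 871.7 − 2(219.7) = 432.4
  P: 0 + 1(219.7) = 219.7
  R: 0 + 1(219.7) = 219.7

220 mol/min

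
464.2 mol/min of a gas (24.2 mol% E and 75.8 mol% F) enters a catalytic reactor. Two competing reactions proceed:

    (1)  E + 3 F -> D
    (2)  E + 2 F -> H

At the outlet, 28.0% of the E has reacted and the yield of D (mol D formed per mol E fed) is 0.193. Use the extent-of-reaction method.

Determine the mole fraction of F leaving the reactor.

0.704

Yield of D: 1ξ₁ / 112.3 = 0.193 → ξ₁ = 21.68 mol/min.
Conversion of E: 1ξ₁ + 1ξ₂ = 0.28 × 112.3 = 31.45 → ξ₂ = 9.773 mol/min.
Outlet amounts (n = n₀ + Σ ν·ξ):
  E: 112.3 − 1(21.68) − 1(9.773) = 80.88
  F: 351.9 − 3(21.68) − 2(9.773) = 267.3
  D: 0 + 1(21.68) = 21.68
  H: 0 + 1(9.773) = 9.773
Total out = 379.6 mol/min; y_F = 267.3 / 379.6 = 0.7041.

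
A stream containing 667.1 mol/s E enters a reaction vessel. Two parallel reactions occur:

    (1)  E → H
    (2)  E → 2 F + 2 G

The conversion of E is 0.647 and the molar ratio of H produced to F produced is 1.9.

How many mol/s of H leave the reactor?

Conversion of E: E consumed = 0.647 × 667.1 = 431.6 mol/s = 1ξ₁ + 1ξ₂.
Selectivity: 1ξ₁ / (2ξ₂) = 1.9 → ξ₁ = 3.8 ξ₂.
Substitute: (1·3.8 + 1) ξ₂ = 431.6 → ξ₂ = 89.92 mol/s, ξ₁ = 341.7 mol/s.
Outlet amounts (n = n₀ + Σ ν·ξ):
  E: 667.1 − 1(341.7) − 1(89.92) = 235.5
  H: 0 + 1(341.7) = 341.7
  F: 0 + 2(89.92) = 179.8
  G: 0 + 2(89.92) = 179.8

342 mol/s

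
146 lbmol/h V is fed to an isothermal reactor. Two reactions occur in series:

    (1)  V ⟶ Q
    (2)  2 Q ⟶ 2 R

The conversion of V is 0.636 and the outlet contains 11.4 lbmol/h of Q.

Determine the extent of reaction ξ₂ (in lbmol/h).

ξ₂ = 40.7 lbmol/h

Conversion of V: V consumed = 1ξ₁ = 0.636 × 146 → ξ₁ = 92.86 lbmol/h.
Q balance: n_Q = 0 + 1ξ₁ − 2ξ₂ = 11.4 → ξ₂ = (1·92.86 − 11.4)/2 = 40.73 lbmol/h.
Outlet amounts (n = n₀ + Σ ν·ξ):
  V: 146 − 1(92.86) = 53.14
  Q: 0 + 1(92.86) − 2(40.73) = 11.4
  R: 0 + 2(40.73) = 81.46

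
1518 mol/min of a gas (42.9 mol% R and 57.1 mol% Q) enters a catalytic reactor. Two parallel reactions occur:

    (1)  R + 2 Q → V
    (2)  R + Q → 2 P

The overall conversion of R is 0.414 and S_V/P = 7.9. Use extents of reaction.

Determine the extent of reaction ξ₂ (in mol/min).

ξ₂ = 16 mol/min

Conversion of R: R consumed = 0.414 × 651.2 = 269.6 mol/min = 1ξ₁ + 1ξ₂.
Selectivity: 1ξ₁ / (2ξ₂) = 7.9 → ξ₁ = 15.8 ξ₂.
Substitute: (1·15.8 + 1) ξ₂ = 269.6 → ξ₂ = 16.05 mol/min, ξ₁ = 253.6 mol/min.
Outlet amounts (n = n₀ + Σ ν·ξ):
  R: 651.2 − 1(253.6) − 1(16.05) = 381.6
  Q: 866.8 − 2(253.6) − 1(16.05) = 343.6
  V: 0 + 1(253.6) = 253.6
  P: 0 + 2(16.05) = 32.1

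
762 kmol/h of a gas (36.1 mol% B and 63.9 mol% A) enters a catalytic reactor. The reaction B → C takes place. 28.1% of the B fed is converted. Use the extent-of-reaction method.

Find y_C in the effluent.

B reacted = 0.281 × 275.1 = 77.3 kmol/h; ν_B = −1, so ξ = 77.3/1 = 77.3 kmol/h.
Outlet amounts (n = n₀ + ν ξ):
  B: 275.1 − 1(77.3) = 197.8
  C: 0 + 1(77.3) = 77.3
  A: 486.9 (inert)
Total out = 762 kmol/h; y_C = 77.3 / 762 = 0.1014.

0.101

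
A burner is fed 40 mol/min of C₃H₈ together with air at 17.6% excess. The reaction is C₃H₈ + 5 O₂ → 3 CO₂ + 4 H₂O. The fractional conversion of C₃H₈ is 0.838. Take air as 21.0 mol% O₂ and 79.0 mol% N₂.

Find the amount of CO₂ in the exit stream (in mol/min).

Stoichiometric O₂ = 5 × 40 = 200 mol/min; O₂ fed = 200 × 1.176 = 235.2 mol/min.
N₂ fed = 235.2 × 79/21 = 884.8 mol/min.
Fuel reacted = 0.838 × 40 → ξ = 33.52 mol/min.
Outlet (n = n₀ + ν ξ):
  C₃H₈: 40 − 1(33.52) = 6.48
  O₂: 235.2 − 5(33.52) = 67.6
  N₂: 884.8 (inert)
  CO₂: 0 + 3(33.52) = 100.6
  H₂O: 0 + 4(33.52) = 134.1

101 mol/min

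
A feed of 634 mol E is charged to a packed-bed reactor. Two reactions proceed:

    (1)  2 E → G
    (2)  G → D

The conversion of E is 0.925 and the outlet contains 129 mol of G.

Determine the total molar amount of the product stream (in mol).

Conversion of E: E consumed = 2ξ₁ = 0.925 × 634 → ξ₁ = 293.2 mol.
G balance: n_G = 0 + 1ξ₁ − 1ξ₂ = 129 → ξ₂ = (1·293.2 − 129)/1 = 164.2 mol.
Outlet amounts (n = n₀ + Σ ν·ξ):
  E: 634 − 2(293.2) = 47.55
  G: 0 + 1(293.2) − 1(164.2) = 129
  D: 0 + 1(164.2) = 164.2
Total out = 47.55 + 129 + 164.2 = 340.8 mol.

341 mol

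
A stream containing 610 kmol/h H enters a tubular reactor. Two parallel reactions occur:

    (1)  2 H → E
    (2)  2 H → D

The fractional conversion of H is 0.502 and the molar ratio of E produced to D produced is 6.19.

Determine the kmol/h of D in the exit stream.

21.3 kmol/h

Conversion of H: H consumed = 0.502 × 610 = 306.2 kmol/h = 2ξ₁ + 2ξ₂.
Selectivity: 1ξ₁ / (1ξ₂) = 6.19 → ξ₁ = 6.19 ξ₂.
Substitute: (2·6.19 + 2) ξ₂ = 306.2 → ξ₂ = 21.29 kmol/h, ξ₁ = 131.8 kmol/h.
Outlet amounts (n = n₀ + Σ ν·ξ):
  H: 610 − 2(131.8) − 2(21.29) = 303.8
  E: 0 + 1(131.8) = 131.8
  D: 0 + 1(21.29) = 21.29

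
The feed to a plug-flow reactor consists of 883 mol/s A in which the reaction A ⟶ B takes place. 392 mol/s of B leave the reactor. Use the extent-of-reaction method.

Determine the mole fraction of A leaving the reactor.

0.556

For B: n = n₀ + 1ξ → 392 = 0 + 1ξ, giving ξ = 392 mol/s.
Outlet amounts (n = n₀ + ν ξ):
  A: 883 − 1(392) = 491
  B: 0 + 1(392) = 392
Total out = 883 mol/s; y_A = 491 / 883 = 0.5561.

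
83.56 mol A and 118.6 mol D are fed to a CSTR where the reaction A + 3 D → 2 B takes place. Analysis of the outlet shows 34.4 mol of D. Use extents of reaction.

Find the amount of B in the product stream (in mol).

56.1 mol

For D: n = n₀ − 3ξ → 34.4 = 118.6 − 3ξ, giving ξ = 28.07 mol.
Outlet amounts (n = n₀ + ν ξ):
  A: 83.56 − 1(28.07) = 55.49
  D: 118.6 − 3(28.07) = 34.4
  B: 0 + 2(28.07) = 56.13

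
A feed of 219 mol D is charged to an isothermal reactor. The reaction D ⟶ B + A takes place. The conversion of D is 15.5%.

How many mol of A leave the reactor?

33.9 mol

D reacted = 0.155 × 219 = 33.95 mol; ν_D = −1, so ξ = 33.95/1 = 33.95 mol.
Outlet amounts (n = n₀ + ν ξ):
  D: 219 − 1(33.95) = 185.1
  B: 0 + 1(33.95) = 33.95
  A: 0 + 1(33.95) = 33.95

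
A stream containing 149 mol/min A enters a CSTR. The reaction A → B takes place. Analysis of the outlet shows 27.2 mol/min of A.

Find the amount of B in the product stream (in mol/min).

For A: n = n₀ − 1ξ → 27.2 = 149 − 1ξ, giving ξ = 121.8 mol/min.
Outlet amounts (n = n₀ + ν ξ):
  A: 149 − 1(121.8) = 27.2
  B: 0 + 1(121.8) = 121.8

122 mol/min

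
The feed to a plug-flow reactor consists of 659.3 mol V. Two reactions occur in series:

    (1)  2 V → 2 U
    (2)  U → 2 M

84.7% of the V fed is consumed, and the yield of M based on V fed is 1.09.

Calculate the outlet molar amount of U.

199 mol

Conversion of V: V consumed = 2ξ₁ = 0.847 × 659.3 → ξ₁ = 279.2 mol.
Yield of M: 2ξ₂ / 659.3 = 1.09 → ξ₂ = 359.3 mol.
Outlet amounts (n = n₀ + Σ ν·ξ):
  V: 659.3 − 2(279.2) = 100.9
  U: 0 + 2(279.2) − 1(359.3) = 199.1
  M: 0 + 2(359.3) = 718.6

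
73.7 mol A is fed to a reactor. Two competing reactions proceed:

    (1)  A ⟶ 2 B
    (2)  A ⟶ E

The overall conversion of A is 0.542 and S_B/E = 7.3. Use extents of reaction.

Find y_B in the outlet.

Conversion of A: A consumed = 0.542 × 73.7 = 39.95 mol = 1ξ₁ + 1ξ₂.
Selectivity: 2ξ₁ / (1ξ₂) = 7.3 → ξ₁ = 3.65 ξ₂.
Substitute: (1·3.65 + 1) ξ₂ = 39.95 → ξ₂ = 8.59 mol, ξ₁ = 31.35 mol.
Outlet amounts (n = n₀ + Σ ν·ξ):
  A: 73.7 − 1(31.35) − 1(8.59) = 33.75
  B: 0 + 2(31.35) = 62.71
  E: 0 + 1(8.59) = 8.59
Total out = 105.1 mol; y_B = 62.71 / 105.1 = 0.5969.

0.597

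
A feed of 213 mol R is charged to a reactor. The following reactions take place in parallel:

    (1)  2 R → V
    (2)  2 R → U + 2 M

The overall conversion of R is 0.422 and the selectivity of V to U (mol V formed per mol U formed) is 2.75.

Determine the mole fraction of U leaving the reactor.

0.0624

Conversion of R: R consumed = 0.422 × 213 = 89.89 mol = 2ξ₁ + 2ξ₂.
Selectivity: 1ξ₁ / (1ξ₂) = 2.75 → ξ₁ = 2.75 ξ₂.
Substitute: (2·2.75 + 2) ξ₂ = 89.89 → ξ₂ = 11.98 mol, ξ₁ = 32.96 mol.
Outlet amounts (n = n₀ + Σ ν·ξ):
  R: 213 − 2(32.96) − 2(11.98) = 123.1
  V: 0 + 1(32.96) = 32.96
  U: 0 + 1(11.98) = 11.98
  M: 0 + 2(11.98) = 23.97
Total out = 192 mol; y_U = 11.98 / 192 = 0.06241.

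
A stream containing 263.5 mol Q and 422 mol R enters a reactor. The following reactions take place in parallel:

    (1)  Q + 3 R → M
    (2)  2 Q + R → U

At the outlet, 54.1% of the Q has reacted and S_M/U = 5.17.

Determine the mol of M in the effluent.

103 mol

Conversion of Q: Q consumed = 0.541 × 263.5 = 142.6 mol = 1ξ₁ + 2ξ₂.
Selectivity: 1ξ₁ / (1ξ₂) = 5.17 → ξ₁ = 5.17 ξ₂.
Substitute: (1·5.17 + 2) ξ₂ = 142.6 → ξ₂ = 19.88 mol, ξ₁ = 102.8 mol.
Outlet amounts (n = n₀ + Σ ν·ξ):
  Q: 263.5 − 1(102.8) − 2(19.88) = 120.9
  R: 422 − 3(102.8) − 1(19.88) = 93.75
  M: 0 + 1(102.8) = 102.8
  U: 0 + 1(19.88) = 19.88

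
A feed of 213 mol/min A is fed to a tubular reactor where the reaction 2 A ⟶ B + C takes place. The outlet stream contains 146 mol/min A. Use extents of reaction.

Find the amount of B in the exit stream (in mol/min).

33.5 mol/min

For A: n = n₀ − 2ξ → 146 = 213 − 2ξ, giving ξ = 33.5 mol/min.
Outlet amounts (n = n₀ + ν ξ):
  A: 213 − 2(33.5) = 146
  B: 0 + 1(33.5) = 33.5
  C: 0 + 1(33.5) = 33.5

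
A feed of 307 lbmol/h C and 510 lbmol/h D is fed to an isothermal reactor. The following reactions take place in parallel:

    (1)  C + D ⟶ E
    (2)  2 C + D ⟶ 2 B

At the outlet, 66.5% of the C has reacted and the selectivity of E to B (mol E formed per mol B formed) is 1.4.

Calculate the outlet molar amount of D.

Conversion of C: C consumed = 0.665 × 307 = 204.2 lbmol/h = 1ξ₁ + 2ξ₂.
Selectivity: 1ξ₁ / (2ξ₂) = 1.4 → ξ₁ = 2.8 ξ₂.
Substitute: (1·2.8 + 2) ξ₂ = 204.2 → ξ₂ = 42.53 lbmol/h, ξ₁ = 119.1 lbmol/h.
Outlet amounts (n = n₀ + Σ ν·ξ):
  C: 307 − 1(119.1) − 2(42.53) = 102.8
  D: 510 − 1(119.1) − 1(42.53) = 348.4
  E: 0 + 1(119.1) = 119.1
  B: 0 + 2(42.53) = 85.06

348 lbmol/h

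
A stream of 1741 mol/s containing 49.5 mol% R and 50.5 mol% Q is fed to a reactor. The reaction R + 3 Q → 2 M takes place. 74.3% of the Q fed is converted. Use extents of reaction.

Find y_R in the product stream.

Q reacted = 0.743 × 879.2 = 653.2 mol/s; ν_Q = −3, so ξ = 653.2/3 = 217.7 mol/s.
Outlet amounts (n = n₀ + ν ξ):
  R: 861.8 − 1(217.7) = 644
  Q: 879.2 − 3(217.7) = 226
  M: 0 + 2(217.7) = 435.5
Total out = 1306 mol/s; y_R = 644 / 1306 = 0.4933.

0.493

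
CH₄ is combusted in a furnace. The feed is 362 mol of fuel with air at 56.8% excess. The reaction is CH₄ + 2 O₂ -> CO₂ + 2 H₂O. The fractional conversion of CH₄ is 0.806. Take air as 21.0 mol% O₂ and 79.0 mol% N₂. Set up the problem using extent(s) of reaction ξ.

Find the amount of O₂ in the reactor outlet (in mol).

Stoichiometric O₂ = 2 × 362 = 724 mol; O₂ fed = 724 × 1.568 = 1135 mol.
N₂ fed = 1135 × 79/21 = 4271 mol.
Fuel reacted = 0.806 × 362 → ξ = 291.8 mol.
Outlet (n = n₀ + ν ξ):
  CH₄: 362 − 1(291.8) = 70.23
  O₂: 1135 − 2(291.8) = 551.7
  N₂: 4271 (inert)
  CO₂: 0 + 1(291.8) = 291.8
  H₂O: 0 + 2(291.8) = 583.5

552 mol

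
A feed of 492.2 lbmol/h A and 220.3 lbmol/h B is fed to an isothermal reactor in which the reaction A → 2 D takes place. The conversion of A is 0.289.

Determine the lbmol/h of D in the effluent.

284 lbmol/h

A reacted = 0.289 × 492.2 = 142.2 lbmol/h; ν_A = −1, so ξ = 142.2/1 = 142.2 lbmol/h.
Outlet amounts (n = n₀ + ν ξ):
  A: 492.2 − 1(142.2) = 350
  D: 0 + 2(142.2) = 284.5
  B: 220.3 (inert)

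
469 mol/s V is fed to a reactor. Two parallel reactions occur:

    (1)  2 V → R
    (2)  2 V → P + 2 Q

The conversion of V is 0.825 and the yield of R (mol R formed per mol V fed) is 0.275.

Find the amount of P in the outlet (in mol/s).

64.5 mol/s

Yield of R: 1ξ₁ / 469 = 0.275 → ξ₁ = 129 mol/s.
Conversion of V: 2ξ₁ + 2ξ₂ = 0.825 × 469 = 386.9 → ξ₂ = 64.49 mol/s.
Outlet amounts (n = n₀ + Σ ν·ξ):
  V: 469 − 2(129) − 2(64.49) = 82.08
  R: 0 + 1(129) = 129
  P: 0 + 1(64.49) = 64.49
  Q: 0 + 2(64.49) = 129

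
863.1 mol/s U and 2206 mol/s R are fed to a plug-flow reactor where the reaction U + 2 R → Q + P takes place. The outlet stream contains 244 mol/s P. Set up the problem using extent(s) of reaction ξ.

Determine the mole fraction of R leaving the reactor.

For P: n = n₀ + 1ξ → 244 = 0 + 1ξ, giving ξ = 244 mol/s.
Outlet amounts (n = n₀ + ν ξ):
  U: 863.1 − 1(244) = 619.1
  R: 2206 − 2(244) = 1718
  Q: 0 + 1(244) = 244
  P: 0 + 1(244) = 244
Total out = 2825 mol/s; y_R = 1718 / 2825 = 0.6081.

0.608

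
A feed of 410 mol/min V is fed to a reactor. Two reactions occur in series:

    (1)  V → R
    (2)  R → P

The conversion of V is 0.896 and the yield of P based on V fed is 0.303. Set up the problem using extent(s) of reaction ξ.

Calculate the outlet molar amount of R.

Conversion of V: V consumed = 1ξ₁ = 0.896 × 410 → ξ₁ = 367.4 mol/min.
Yield of P: 1ξ₂ / 410 = 0.303 → ξ₂ = 124.2 mol/min.
Outlet amounts (n = n₀ + Σ ν·ξ):
  V: 410 − 1(367.4) = 42.64
  R: 0 + 1(367.4) − 1(124.2) = 243.1
  P: 0 + 1(124.2) = 124.2

243 mol/min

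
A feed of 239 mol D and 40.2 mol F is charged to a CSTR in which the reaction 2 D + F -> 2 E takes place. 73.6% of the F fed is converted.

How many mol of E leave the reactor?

59.2 mol

F reacted = 0.736 × 40.2 = 29.59 mol; ν_F = −1, so ξ = 29.59/1 = 29.59 mol.
Outlet amounts (n = n₀ + ν ξ):
  D: 239 − 2(29.59) = 179.8
  F: 40.2 − 1(29.59) = 10.61
  E: 0 + 2(29.59) = 59.17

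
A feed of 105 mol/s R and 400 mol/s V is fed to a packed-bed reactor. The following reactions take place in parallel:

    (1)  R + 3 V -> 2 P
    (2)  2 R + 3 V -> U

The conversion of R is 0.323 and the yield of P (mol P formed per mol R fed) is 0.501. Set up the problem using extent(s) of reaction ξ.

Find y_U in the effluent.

Yield of P: 2ξ₁ / 105 = 0.501 → ξ₁ = 26.3 mol/s.
Conversion of R: 1ξ₁ + 2ξ₂ = 0.323 × 105 = 33.91 → ξ₂ = 3.806 mol/s.
Outlet amounts (n = n₀ + Σ ν·ξ):
  R: 105 − 1(26.3) − 2(3.806) = 71.09
  V: 400 − 3(26.3) − 3(3.806) = 309.7
  P: 0 + 2(26.3) = 52.6
  U: 0 + 1(3.806) = 3.806
Total out = 437.2 mol/s; y_U = 3.806 / 437.2 = 0.008707.

0.00871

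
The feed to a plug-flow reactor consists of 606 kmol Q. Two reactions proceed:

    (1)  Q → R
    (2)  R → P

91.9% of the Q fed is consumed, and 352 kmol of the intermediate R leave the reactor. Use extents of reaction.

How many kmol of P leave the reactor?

205 kmol

Conversion of Q: Q consumed = 1ξ₁ = 0.919 × 606 → ξ₁ = 556.9 kmol.
R balance: n_R = 0 + 1ξ₁ − 1ξ₂ = 352 → ξ₂ = (1·556.9 − 352)/1 = 204.9 kmol.
Outlet amounts (n = n₀ + Σ ν·ξ):
  Q: 606 − 1(556.9) = 49.09
  R: 0 + 1(556.9) − 1(204.9) = 352
  P: 0 + 1(204.9) = 204.9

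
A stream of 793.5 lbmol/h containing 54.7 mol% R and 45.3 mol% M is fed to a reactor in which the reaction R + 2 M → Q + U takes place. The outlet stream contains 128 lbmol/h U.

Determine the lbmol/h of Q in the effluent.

128 lbmol/h

For U: n = n₀ + 1ξ → 128 = 0 + 1ξ, giving ξ = 128 lbmol/h.
Outlet amounts (n = n₀ + ν ξ):
  R: 434 − 1(128) = 306
  M: 359.5 − 2(128) = 103.5
  Q: 0 + 1(128) = 128
  U: 0 + 1(128) = 128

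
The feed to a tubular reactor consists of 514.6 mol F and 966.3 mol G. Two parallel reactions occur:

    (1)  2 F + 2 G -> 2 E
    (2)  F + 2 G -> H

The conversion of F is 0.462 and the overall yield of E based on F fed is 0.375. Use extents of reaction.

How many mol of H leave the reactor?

Yield of E: 2ξ₁ / 514.6 = 0.375 → ξ₁ = 96.49 mol.
Conversion of F: 2ξ₁ + 1ξ₂ = 0.462 × 514.6 = 237.7 → ξ₂ = 44.77 mol.
Outlet amounts (n = n₀ + Σ ν·ξ):
  F: 514.6 − 2(96.49) − 1(44.77) = 276.9
  G: 966.3 − 2(96.49) − 2(44.77) = 683.8
  E: 0 + 2(96.49) = 193
  H: 0 + 1(44.77) = 44.77

44.8 mol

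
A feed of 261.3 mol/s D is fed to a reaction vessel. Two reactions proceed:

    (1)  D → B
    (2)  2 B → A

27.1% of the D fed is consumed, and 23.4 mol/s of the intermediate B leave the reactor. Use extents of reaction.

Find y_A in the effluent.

0.0998

Conversion of D: D consumed = 1ξ₁ = 0.271 × 261.3 → ξ₁ = 70.81 mol/s.
B balance: n_B = 0 + 1ξ₁ − 2ξ₂ = 23.4 → ξ₂ = (1·70.81 − 23.4)/2 = 23.71 mol/s.
Outlet amounts (n = n₀ + Σ ν·ξ):
  D: 261.3 − 1(70.81) = 190.5
  B: 0 + 1(70.81) − 2(23.71) = 23.4
  A: 0 + 1(23.71) = 23.71
Total out = 237.6 mol/s; y_A = 23.71 / 237.6 = 0.09978.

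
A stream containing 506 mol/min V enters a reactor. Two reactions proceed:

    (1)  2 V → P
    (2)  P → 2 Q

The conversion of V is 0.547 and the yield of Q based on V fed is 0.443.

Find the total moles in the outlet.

480 mol/min

Conversion of V: V consumed = 2ξ₁ = 0.547 × 506 → ξ₁ = 138.4 mol/min.
Yield of Q: 2ξ₂ / 506 = 0.443 → ξ₂ = 112.1 mol/min.
Outlet amounts (n = n₀ + Σ ν·ξ):
  V: 506 − 2(138.4) = 229.2
  P: 0 + 1(138.4) − 1(112.1) = 26.31
  Q: 0 + 2(112.1) = 224.2
Total out = 229.2 + 26.31 + 224.2 = 479.7 mol/min.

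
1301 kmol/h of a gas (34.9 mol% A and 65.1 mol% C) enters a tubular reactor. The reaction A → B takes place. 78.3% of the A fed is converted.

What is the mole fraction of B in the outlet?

A reacted = 0.783 × 454 = 355.5 kmol/h; ν_A = −1, so ξ = 355.5/1 = 355.5 kmol/h.
Outlet amounts (n = n₀ + ν ξ):
  A: 454 − 1(355.5) = 98.53
  B: 0 + 1(355.5) = 355.5
  C: 847 (inert)
Total out = 1301 kmol/h; y_B = 355.5 / 1301 = 0.2733.

0.273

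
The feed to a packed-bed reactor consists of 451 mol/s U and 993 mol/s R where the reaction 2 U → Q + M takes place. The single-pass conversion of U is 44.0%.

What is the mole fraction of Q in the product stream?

0.0687

U reacted = 0.44 × 451 = 198.4 mol/s; ν_U = −2, so ξ = 198.4/2 = 99.22 mol/s.
Outlet amounts (n = n₀ + ν ξ):
  U: 451 − 2(99.22) = 252.6
  Q: 0 + 1(99.22) = 99.22
  M: 0 + 1(99.22) = 99.22
  R: 993 (inert)
Total out = 1444 mol/s; y_Q = 99.22 / 1444 = 0.06871.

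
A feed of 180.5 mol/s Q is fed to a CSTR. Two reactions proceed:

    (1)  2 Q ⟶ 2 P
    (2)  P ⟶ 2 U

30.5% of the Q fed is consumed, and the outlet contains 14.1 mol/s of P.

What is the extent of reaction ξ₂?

Conversion of Q: Q consumed = 2ξ₁ = 0.305 × 180.5 → ξ₁ = 27.53 mol/s.
P balance: n_P = 0 + 2ξ₁ − 1ξ₂ = 14.1 → ξ₂ = (2·27.53 − 14.1)/1 = 40.95 mol/s.
Outlet amounts (n = n₀ + Σ ν·ξ):
  Q: 180.5 − 2(27.53) = 125.4
  P: 0 + 2(27.53) − 1(40.95) = 14.1
  U: 0 + 2(40.95) = 81.91

ξ₂ = 41 mol/s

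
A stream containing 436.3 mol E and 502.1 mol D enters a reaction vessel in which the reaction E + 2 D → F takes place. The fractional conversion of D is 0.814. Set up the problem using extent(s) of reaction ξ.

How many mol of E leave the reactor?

D reacted = 0.814 × 502.1 = 408.7 mol; ν_D = −2, so ξ = 408.7/2 = 204.4 mol.
Outlet amounts (n = n₀ + ν ξ):
  E: 436.3 − 1(204.4) = 231.9
  D: 502.1 − 2(204.4) = 93.39
  F: 0 + 1(204.4) = 204.4

232 mol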